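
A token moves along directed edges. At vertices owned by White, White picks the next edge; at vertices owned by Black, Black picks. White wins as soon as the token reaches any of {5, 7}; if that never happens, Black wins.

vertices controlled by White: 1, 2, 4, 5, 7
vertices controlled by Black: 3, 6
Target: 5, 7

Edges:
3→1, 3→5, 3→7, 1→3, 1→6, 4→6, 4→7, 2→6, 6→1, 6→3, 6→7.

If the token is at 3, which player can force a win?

A0 = {5, 7}
A1: add {4} — 4 (White) has 4→7.
A2 = A1; e.g. 1 (White) has no edge into A1. Fixed point.
3 never enters the attractor, so Black can avoid the target forever.

Black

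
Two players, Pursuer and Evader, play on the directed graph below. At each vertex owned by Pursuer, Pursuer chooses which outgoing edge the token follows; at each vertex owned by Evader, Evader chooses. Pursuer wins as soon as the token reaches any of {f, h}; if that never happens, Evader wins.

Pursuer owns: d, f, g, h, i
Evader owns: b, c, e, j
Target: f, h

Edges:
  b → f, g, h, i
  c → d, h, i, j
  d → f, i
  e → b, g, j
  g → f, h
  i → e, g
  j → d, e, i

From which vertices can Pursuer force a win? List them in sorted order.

b, d, f, g, h, i

A0 = {f, h}
A1: add {d, g} — d (Pursuer) has d→f; g (Pursuer) has g→f.
A2: add {i} — i (Pursuer) has i→g.
A3: add {b} — b (Evader): all of {f, g, h, i} already in.
A4 = A3; e.g. c (Evader) can still go to j. Fixed point.
Pursuer's winning region = {b, d, f, g, h, i}.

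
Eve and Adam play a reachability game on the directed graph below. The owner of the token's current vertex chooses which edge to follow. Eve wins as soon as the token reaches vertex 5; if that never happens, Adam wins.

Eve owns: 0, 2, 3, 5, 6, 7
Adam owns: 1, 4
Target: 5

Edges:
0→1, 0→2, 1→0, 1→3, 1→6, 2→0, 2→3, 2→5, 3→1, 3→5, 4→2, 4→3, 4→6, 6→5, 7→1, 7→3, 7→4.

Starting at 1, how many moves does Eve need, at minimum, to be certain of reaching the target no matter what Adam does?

A0 = {5}
A1: add {2, 3, 6} — 2 (Eve) has 2→5; 3 (Eve) has 3→5; 6 (Eve) has 6→5.
A2: add {0, 4, 7} — 0 (Eve) has 0→2; 4 (Adam): all of {2, 3, 6} already in; 7 (Eve) has 7→3.
A3: add {1} — 1 (Adam): all of {0, 3, 6} already in.
A3 = all vertices. Fixed point.
1 enters the attractor at level 3, so Eve can force the target in 3 moves from there.

3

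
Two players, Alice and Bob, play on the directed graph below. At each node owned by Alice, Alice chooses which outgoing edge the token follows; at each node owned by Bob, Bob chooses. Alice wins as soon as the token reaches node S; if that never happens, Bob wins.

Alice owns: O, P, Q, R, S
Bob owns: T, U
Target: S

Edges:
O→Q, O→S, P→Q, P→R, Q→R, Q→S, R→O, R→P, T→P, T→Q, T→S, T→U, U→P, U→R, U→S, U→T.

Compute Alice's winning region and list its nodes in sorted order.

A0 = {S}
A1: add {O, Q} — O (Alice) has O→S; Q (Alice) has Q→S.
A2: add {P, R} — P (Alice) has P→Q; R (Alice) has R→O.
A3 = A2; e.g. T (Bob) can still go to U. Fixed point.
Alice's winning region = {O, P, Q, R, S}.

O, P, Q, R, S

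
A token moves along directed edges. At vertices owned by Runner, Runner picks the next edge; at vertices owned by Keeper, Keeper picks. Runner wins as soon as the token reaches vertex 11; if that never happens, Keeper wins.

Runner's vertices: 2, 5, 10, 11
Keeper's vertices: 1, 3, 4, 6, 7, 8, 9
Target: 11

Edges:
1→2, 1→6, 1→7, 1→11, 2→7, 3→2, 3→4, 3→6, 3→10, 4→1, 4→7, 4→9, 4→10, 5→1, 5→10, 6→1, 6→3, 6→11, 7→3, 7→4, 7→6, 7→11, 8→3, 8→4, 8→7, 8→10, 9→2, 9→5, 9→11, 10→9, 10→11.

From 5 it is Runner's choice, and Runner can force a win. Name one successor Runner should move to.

10

A0 = {11}
A1: add {10} — 10 (Runner) has 10→11.
A2: add {5} — 5 (Runner) has 5→10.
A3 = A2; e.g. 1 (Keeper) can still go to 2. Fixed point.
From 5, successor 10 is in the attractor (rank 1); the other successor 1 is not.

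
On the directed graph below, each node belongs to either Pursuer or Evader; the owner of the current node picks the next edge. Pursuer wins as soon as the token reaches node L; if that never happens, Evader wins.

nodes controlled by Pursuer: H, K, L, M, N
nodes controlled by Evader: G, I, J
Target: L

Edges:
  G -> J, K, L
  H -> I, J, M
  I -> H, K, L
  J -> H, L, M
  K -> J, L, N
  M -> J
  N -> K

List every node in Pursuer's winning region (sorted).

K, L, N

A0 = {L}
A1: add {K} — K (Pursuer) has K→L.
A2: add {N} — N (Pursuer) has N→K.
A3 = A2; e.g. G (Evader) can still go to J. Fixed point.
Pursuer's winning region = {K, L, N}.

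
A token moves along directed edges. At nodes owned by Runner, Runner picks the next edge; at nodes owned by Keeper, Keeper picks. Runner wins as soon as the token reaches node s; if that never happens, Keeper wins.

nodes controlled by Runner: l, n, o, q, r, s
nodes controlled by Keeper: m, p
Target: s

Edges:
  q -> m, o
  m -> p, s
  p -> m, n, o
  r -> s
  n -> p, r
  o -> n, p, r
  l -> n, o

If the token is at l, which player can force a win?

A0 = {s}
A1: add {r} — r (Runner) has r→s.
A2: add {n, o} — n (Runner) has n→r; o (Runner) has o→r.
A3: add {l, q} — l (Runner) has l→n; q (Runner) has q→o.
A4 = A3; e.g. m (Keeper) can still go to p. Fixed point.
l ∈ A3, so Runner can force the target.

Runner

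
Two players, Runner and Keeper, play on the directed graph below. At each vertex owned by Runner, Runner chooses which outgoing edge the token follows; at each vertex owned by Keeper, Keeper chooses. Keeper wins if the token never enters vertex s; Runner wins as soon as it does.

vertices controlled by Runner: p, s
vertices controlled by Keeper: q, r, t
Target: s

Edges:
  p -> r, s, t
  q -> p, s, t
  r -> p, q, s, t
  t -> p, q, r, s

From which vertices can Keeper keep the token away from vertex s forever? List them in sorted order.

A0 = {s}
A1: add {p} — p (Runner) has p→s.
A2 = A1; e.g. q (Keeper) can still go to t. Fixed point.
Runner's attractor = {p, s}; Keeper avoids the target exactly from the complement.

q, r, t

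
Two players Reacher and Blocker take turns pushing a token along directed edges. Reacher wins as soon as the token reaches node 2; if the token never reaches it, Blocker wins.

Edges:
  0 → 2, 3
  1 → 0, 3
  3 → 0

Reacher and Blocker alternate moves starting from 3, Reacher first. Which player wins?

Track states (vertex, player-to-move).
A0 = {(2,Reacher), (2,Blocker)}
A1: add {(0,Reacher)}.
A2: add {(3,Blocker)}.
A3: add {(1,Reacher)}.
A4 = A3; e.g. (0,Blocker) stays out. (3,Reacher) never enters ⇒ Blocker avoids the target.

Blocker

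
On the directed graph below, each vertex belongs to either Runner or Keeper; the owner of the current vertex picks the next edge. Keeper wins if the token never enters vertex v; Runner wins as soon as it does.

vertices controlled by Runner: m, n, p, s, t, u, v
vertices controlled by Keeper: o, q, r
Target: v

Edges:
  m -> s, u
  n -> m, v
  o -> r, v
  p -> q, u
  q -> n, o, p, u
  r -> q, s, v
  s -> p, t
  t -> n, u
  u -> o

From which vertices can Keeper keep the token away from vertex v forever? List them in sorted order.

o, p, q, r, u

A0 = {v}
A1: add {n} — n (Runner) has n→v.
A2: add {t} — t (Runner) has t→n.
A3: add {s} — s (Runner) has s→t.
A4: add {m} — m (Runner) has m→s.
A5 = A4; e.g. o (Keeper) can still go to r. Fixed point.
Runner's attractor = {m, n, s, t, v}; Keeper avoids the target exactly from the complement.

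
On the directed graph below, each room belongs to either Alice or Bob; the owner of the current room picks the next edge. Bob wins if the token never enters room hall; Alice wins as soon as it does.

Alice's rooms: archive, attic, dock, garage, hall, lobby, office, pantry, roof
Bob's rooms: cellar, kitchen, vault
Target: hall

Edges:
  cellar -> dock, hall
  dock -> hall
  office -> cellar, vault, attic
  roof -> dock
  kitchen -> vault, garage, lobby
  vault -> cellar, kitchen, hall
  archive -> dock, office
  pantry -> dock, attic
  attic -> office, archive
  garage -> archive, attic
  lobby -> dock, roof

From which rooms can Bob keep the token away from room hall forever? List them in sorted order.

A0 = {hall}
A1: add {dock} — dock (Alice) has dock→hall.
A2: add {archive, cellar, lobby, pantry, roof} — cellar (Bob): all of {dock, hall} already in; roof (Alice) has roof→dock; archive (Alice) has archive→dock; pantry (Alice) has pantry→dock; lobby (Alice) has lobby→dock.
A3: add {attic, garage, office} — office (Alice) has office→cellar; attic (Alice) has attic→archive; garage (Alice) has garage→archive.
A4 = A3; e.g. kitchen (Bob) can still go to vault. Fixed point.
Alice's attractor = {archive, attic, cellar, dock, garage, hall, lobby, office, pantry, roof}; Bob avoids the target exactly from the complement.

kitchen, vault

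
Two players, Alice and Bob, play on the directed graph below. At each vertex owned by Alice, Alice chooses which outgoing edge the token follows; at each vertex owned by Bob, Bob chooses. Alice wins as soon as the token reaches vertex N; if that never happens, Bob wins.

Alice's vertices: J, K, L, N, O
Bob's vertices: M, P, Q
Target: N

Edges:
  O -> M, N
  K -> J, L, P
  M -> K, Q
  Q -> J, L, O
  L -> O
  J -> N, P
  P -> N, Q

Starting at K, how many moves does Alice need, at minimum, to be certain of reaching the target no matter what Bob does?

A0 = {N}
A1: add {J, O} — J (Alice) has J→N; O (Alice) has O→N.
A2: add {K, L} — K (Alice) has K→J; L (Alice) has L→O.
K enters the attractor at level 2, so Alice can force the target in 2 moves from there.

2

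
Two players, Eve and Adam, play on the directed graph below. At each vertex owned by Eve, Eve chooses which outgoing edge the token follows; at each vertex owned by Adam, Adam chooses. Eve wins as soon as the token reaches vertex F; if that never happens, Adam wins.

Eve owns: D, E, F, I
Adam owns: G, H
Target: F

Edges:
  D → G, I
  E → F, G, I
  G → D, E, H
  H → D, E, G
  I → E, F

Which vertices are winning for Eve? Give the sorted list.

A0 = {F}
A1: add {E, I} — E (Eve) has E→F; I (Eve) has I→F.
A2: add {D} — D (Eve) has D→I.
A3 = A2; e.g. G (Adam) can still go to H. Fixed point.
Eve's winning region = {D, E, F, I}.

D, E, F, I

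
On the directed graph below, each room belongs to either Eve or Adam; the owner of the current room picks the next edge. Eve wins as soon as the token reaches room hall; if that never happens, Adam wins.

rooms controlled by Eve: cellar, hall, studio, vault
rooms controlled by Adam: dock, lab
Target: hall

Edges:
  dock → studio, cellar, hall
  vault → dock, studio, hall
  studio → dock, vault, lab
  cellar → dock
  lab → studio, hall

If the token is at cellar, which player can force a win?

Adam

A0 = {hall}
A1: add {vault} — vault (Eve) has vault→hall.
A2: add {studio} — studio (Eve) has studio→vault.
A3: add {lab} — lab (Adam): all of {studio, hall} already in.
A4 = A3; e.g. dock (Adam) can still go to cellar. Fixed point.
cellar never enters the attractor, so Adam can avoid the target forever.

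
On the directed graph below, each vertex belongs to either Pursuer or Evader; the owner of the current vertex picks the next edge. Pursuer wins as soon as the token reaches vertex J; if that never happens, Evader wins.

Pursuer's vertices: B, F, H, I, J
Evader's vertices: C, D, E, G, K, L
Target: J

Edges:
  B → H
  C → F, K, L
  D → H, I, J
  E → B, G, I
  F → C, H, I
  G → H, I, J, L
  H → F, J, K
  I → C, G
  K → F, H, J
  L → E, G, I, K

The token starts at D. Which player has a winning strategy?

A0 = {J}
A1: add {H} — H (Pursuer) has H→J.
A2: add {B, F} — B (Pursuer) has B→H; F (Pursuer) has F→H.
A3: add {K} — K (Evader): all of {F, H, J} already in.
A4 = A3; e.g. C (Evader) can still go to L. Fixed point.
D never enters the attractor, so Evader can avoid the target forever.

Evader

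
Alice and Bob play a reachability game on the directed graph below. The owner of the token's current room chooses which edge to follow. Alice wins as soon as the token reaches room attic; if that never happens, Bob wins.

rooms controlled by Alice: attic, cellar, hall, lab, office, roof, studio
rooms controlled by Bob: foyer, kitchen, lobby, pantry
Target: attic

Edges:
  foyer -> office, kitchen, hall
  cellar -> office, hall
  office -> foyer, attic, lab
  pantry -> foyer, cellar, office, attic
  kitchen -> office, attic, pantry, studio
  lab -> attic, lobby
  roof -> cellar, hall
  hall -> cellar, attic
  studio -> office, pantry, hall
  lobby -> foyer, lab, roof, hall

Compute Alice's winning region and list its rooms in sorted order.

attic, cellar, hall, lab, office, roof, studio

A0 = {attic}
A1: add {hall, lab, office} — office (Alice) has office→attic; lab (Alice) has lab→attic; hall (Alice) has hall→attic.
A2: add {cellar, roof, studio} — cellar (Alice) has cellar→office; roof (Alice) has roof→hall; studio (Alice) has studio→office.
A3 = A2; e.g. foyer (Bob) can still go to kitchen. Fixed point.
Alice's winning region = {attic, cellar, hall, lab, office, roof, studio}.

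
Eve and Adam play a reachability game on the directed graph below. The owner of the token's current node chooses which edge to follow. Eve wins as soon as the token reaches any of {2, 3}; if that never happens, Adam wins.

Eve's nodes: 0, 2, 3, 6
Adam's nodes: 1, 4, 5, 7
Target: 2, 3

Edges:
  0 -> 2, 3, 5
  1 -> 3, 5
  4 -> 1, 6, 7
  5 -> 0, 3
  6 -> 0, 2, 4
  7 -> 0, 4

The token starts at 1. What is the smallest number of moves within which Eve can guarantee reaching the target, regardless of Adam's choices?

3

A0 = {2, 3}
A1: add {0, 6} — 0 (Eve) has 0→2; 6 (Eve) has 6→2.
A2: add {5} — 5 (Adam): all of {0, 3} already in.
A3: add {1} — 1 (Adam): all of {3, 5} already in.
A4 = A3; e.g. 4 (Adam) can still go to 7. Fixed point.
1 enters the attractor at level 3, so Eve can force the target in 3 moves from there.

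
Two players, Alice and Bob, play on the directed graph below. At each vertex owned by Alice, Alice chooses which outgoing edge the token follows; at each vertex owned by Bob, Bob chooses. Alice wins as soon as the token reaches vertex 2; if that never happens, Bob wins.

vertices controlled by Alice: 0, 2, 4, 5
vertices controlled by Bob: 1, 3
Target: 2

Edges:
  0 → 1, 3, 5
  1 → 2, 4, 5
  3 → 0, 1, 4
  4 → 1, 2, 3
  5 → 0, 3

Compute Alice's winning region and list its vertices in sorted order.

2, 4

A0 = {2}
A1: add {4} — 4 (Alice) has 4→2.
A2 = A1; e.g. 0 (Alice) has no edge into A1. Fixed point.
Alice's winning region = {2, 4}.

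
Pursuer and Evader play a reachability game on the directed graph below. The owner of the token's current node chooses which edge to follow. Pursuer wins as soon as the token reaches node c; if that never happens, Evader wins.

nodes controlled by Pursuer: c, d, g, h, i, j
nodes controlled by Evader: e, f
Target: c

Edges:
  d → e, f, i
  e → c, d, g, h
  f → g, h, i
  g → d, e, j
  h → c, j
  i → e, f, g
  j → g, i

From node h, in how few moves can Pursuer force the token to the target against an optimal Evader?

A0 = {c}
A1: add {h} — h (Pursuer) has h→c.
A2 = A1; e.g. d (Pursuer) has no edge into A1. Fixed point.
h enters the attractor at level 1, so Pursuer can force the target in 1 move from there.

1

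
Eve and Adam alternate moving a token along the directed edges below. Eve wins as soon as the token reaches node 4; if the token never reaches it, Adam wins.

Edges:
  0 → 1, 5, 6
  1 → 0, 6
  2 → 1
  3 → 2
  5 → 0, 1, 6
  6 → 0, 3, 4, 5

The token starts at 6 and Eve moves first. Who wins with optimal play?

Eve

Track states (vertex, player-to-move).
A0 = {(4,Eve), (4,Adam)}
A1: add {(6,Eve)}.
(6,Eve) ∈ A1 ⇒ Eve forces the target.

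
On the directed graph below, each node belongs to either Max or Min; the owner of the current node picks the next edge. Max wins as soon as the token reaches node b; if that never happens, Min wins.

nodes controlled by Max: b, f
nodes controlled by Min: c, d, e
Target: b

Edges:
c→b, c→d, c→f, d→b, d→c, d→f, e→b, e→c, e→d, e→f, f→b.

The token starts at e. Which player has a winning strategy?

A0 = {b}
A1: add {f} — f (Max) has f→b.
A2 = A1; e.g. c (Min) can still go to d. Fixed point.
e never enters the attractor, so Min can avoid the target forever.

Min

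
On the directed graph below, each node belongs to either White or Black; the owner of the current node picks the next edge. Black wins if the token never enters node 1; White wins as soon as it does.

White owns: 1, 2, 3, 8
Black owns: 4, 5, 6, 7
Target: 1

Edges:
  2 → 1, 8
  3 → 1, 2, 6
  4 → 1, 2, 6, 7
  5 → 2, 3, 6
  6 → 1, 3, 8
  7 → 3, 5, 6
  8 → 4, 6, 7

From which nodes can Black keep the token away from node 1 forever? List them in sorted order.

A0 = {1}
A1: add {2, 3} — 2 (White) has 2→1; 3 (White) has 3→1.
A2 = A1; e.g. 4 (Black) can still go to 6. Fixed point.
White's attractor = {1, 2, 3}; Black avoids the target exactly from the complement.

4, 5, 6, 7, 8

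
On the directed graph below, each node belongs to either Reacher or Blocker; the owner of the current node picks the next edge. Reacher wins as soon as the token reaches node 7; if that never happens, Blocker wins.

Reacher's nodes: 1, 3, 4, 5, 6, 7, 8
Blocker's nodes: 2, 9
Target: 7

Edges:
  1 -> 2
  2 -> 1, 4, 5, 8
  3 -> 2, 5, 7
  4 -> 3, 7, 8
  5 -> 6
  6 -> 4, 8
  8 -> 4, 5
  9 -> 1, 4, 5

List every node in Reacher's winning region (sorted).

A0 = {7}
A1: add {3, 4} — 3 (Reacher) has 3→7; 4 (Reacher) has 4→7.
A2: add {6, 8} — 6 (Reacher) has 6→4; 8 (Reacher) has 8→4.
A3: add {5} — 5 (Reacher) has 5→6.
A4 = A3; e.g. 1 (Reacher) has no edge into A3. Fixed point.
Reacher's winning region = {3, 4, 5, 6, 7, 8}.

3, 4, 5, 6, 7, 8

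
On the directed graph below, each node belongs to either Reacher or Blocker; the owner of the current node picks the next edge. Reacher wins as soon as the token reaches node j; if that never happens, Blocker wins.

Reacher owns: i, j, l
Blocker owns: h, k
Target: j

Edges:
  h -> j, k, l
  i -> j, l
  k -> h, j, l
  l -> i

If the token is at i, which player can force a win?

Reacher

A0 = {j}
A1: add {i} — i (Reacher) has i→j.
i ∈ A1, so Reacher can force the target.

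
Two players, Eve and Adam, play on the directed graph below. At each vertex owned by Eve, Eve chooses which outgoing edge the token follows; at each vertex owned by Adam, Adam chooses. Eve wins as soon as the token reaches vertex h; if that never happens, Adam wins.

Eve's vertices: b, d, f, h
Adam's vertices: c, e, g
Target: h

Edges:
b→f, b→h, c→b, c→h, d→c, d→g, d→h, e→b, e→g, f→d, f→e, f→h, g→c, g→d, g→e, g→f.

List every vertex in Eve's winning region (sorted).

A0 = {h}
A1: add {b, d, f} — b (Eve) has b→h; d (Eve) has d→h; f (Eve) has f→h.
A2: add {c} — c (Adam): all of {b, h} already in.
A3 = A2; e.g. e (Adam) can still go to g. Fixed point.
Eve's winning region = {b, c, d, f, h}.

b, c, d, f, h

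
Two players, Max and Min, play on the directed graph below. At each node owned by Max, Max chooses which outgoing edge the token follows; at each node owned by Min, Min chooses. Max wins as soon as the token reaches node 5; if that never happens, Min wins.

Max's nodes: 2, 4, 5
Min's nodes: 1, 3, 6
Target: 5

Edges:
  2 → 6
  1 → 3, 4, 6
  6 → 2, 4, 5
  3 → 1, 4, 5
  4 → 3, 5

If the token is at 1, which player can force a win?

Min

A0 = {5}
A1: add {4} — 4 (Max) has 4→5.
A2 = A1; e.g. 1 (Min) can still go to 3. Fixed point.
1 never enters the attractor, so Min can avoid the target forever.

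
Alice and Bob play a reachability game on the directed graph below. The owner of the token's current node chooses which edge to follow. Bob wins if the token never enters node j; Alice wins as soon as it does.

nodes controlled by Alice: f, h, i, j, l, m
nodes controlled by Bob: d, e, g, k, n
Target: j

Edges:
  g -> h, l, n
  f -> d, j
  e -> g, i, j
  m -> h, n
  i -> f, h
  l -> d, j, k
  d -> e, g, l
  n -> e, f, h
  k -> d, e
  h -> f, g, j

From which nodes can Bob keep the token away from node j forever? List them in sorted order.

A0 = {j}
A1: add {f, h, l} — f (Alice) has f→j; h (Alice) has h→j; l (Alice) has l→j.
A2: add {i, m} — i (Alice) has i→f; m (Alice) has m→h.
A3 = A2; e.g. d (Bob) can still go to e. Fixed point.
Alice's attractor = {f, h, i, j, l, m}; Bob avoids the target exactly from the complement.

d, e, g, k, n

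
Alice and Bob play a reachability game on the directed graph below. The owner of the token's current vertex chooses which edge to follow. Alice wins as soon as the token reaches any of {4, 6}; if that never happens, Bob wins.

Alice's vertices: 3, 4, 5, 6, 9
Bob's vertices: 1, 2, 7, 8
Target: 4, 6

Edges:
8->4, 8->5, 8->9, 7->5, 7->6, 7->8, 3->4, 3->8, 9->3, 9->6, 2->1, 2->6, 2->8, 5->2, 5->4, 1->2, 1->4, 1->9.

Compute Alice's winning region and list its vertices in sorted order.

3, 4, 5, 6, 7, 8, 9

A0 = {4, 6}
A1: add {3, 5, 9} — 3 (Alice) has 3→4; 5 (Alice) has 5→4; 9 (Alice) has 9→6.
A2: add {8} — 8 (Bob): all of {4, 5, 9} already in.
A3: add {7} — 7 (Bob): all of {5, 6, 8} already in.
A4 = A3; e.g. 1 (Bob) can still go to 2. Fixed point.
Alice's winning region = {3, 4, 5, 6, 7, 8, 9}.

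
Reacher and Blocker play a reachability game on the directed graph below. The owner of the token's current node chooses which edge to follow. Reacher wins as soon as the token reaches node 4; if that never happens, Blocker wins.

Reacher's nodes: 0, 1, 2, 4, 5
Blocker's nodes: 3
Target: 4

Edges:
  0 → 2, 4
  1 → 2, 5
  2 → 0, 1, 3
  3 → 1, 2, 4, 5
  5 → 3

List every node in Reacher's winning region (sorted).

0, 1, 2, 4

A0 = {4}
A1: add {0} — 0 (Reacher) has 0→4.
A2: add {2} — 2 (Reacher) has 2→0.
A3: add {1} — 1 (Reacher) has 1→2.
A4 = A3; e.g. 3 (Blocker) can still go to 5. Fixed point.
Reacher's winning region = {0, 1, 2, 4}.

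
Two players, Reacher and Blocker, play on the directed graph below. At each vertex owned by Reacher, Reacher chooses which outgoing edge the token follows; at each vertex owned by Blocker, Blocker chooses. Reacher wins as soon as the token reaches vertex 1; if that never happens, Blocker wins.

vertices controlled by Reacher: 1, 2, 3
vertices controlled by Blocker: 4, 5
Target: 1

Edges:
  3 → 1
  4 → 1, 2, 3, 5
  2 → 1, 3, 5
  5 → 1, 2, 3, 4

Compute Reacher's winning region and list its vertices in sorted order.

1, 2, 3

A0 = {1}
A1: add {2, 3} — 2 (Reacher) has 2→1; 3 (Reacher) has 3→1.
A2 = A1; e.g. 4 (Blocker) can still go to 5. Fixed point.
Reacher's winning region = {1, 2, 3}.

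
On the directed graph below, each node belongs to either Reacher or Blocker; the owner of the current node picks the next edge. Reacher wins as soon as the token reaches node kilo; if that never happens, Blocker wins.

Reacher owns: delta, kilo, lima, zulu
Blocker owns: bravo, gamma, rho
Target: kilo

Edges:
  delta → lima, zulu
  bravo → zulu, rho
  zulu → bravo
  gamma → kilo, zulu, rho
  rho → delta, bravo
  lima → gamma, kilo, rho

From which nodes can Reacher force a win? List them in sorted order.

A0 = {kilo}
A1: add {lima} — lima (Reacher) has lima→kilo.
A2: add {delta} — delta (Reacher) has delta→lima.
A3 = A2; e.g. gamma (Blocker) can still go to zulu. Fixed point.
Reacher's winning region = {delta, kilo, lima}.

delta, kilo, lima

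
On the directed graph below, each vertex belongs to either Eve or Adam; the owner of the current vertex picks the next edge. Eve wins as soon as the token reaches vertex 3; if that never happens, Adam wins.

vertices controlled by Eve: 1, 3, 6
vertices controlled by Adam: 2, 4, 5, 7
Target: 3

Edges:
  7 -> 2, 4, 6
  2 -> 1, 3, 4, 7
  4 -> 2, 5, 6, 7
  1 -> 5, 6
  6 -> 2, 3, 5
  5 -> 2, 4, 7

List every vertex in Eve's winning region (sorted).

1, 3, 6

A0 = {3}
A1: add {6} — 6 (Eve) has 6→3.
A2: add {1} — 1 (Eve) has 1→6.
A3 = A2; e.g. 2 (Adam) can still go to 4. Fixed point.
Eve's winning region = {1, 3, 6}.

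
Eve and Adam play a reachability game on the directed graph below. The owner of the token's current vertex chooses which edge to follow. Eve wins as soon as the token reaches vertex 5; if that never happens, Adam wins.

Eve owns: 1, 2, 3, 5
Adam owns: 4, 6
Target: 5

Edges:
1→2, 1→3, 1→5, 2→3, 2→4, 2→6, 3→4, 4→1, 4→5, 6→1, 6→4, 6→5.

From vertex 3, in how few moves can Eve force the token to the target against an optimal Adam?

3

A0 = {5}
A1: add {1} — 1 (Eve) has 1→5.
A2: add {4} — 4 (Adam): all of {1, 5} already in.
A3: add {2, 3, 6} — 2 (Eve) has 2→4; 3 (Eve) has 3→4; 6 (Adam): all of {1, 4, 5} already in.
A3 = all vertices. Fixed point.
3 enters the attractor at level 3, so Eve can force the target in 3 moves from there.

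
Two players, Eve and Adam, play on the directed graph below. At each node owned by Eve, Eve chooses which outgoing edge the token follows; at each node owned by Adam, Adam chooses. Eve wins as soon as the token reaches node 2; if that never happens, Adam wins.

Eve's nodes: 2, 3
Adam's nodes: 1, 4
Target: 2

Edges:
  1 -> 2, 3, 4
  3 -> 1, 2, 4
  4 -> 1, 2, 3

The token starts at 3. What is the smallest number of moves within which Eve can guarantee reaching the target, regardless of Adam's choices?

A0 = {2}
A1: add {3} — 3 (Eve) has 3→2.
A2 = A1; e.g. 1 (Adam) can still go to 4. Fixed point.
3 enters the attractor at level 1, so Eve can force the target in 1 move from there.

1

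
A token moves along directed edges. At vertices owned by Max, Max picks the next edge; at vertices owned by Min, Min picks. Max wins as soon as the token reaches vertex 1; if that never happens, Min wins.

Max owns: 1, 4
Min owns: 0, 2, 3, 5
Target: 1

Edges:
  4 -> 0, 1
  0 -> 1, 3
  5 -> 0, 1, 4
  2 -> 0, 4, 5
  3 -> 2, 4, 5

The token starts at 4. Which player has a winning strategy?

A0 = {1}
A1: add {4} — 4 (Max) has 4→1.
A2 = A1; e.g. 0 (Min) can still go to 3. Fixed point.
4 ∈ A1, so Max can force the target.

Max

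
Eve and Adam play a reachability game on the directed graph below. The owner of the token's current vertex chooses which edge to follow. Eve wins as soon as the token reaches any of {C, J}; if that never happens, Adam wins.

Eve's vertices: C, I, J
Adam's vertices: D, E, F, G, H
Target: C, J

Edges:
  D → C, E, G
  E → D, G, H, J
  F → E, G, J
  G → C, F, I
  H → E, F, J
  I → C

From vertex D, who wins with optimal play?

A0 = {C, J}
A1: add {I} — I (Eve) has I→C.
A2 = A1; e.g. D (Adam) can still go to E. Fixed point.
D never enters the attractor, so Adam can avoid the target forever.

Adam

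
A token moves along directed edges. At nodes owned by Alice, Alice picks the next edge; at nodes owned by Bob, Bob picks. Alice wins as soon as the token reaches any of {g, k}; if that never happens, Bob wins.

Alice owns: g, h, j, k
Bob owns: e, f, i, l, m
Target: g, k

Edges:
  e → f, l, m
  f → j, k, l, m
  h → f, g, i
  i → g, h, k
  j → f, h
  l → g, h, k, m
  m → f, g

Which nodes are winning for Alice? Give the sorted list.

A0 = {g, k}
A1: add {h} — h (Alice) has h→g.
A2: add {i, j} — i (Bob): all of {g, h, k} already in; j (Alice) has j→h.
A3 = A2; e.g. e (Bob) can still go to f. Fixed point.
Alice's winning region = {g, h, i, j, k}.

g, h, i, j, k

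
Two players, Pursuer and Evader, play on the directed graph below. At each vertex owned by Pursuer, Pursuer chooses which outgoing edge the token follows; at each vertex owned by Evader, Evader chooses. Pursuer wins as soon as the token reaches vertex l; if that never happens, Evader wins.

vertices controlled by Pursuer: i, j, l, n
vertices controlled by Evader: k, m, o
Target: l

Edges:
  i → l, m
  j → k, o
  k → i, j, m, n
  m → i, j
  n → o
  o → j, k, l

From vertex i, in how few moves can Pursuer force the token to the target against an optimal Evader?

A0 = {l}
A1: add {i} — i (Pursuer) has i→l.
A2 = A1; e.g. j (Pursuer) has no edge into A1. Fixed point.
i enters the attractor at level 1, so Pursuer can force the target in 1 move from there.

1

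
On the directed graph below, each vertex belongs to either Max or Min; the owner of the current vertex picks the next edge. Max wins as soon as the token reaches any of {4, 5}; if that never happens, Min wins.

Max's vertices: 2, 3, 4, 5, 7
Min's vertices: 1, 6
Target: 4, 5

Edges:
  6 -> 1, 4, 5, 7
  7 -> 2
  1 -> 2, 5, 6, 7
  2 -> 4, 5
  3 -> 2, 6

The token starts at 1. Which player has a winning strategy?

Min

A0 = {4, 5}
A1: add {2} — 2 (Max) has 2→4.
A2: add {3, 7} — 3 (Max) has 3→2; 7 (Max) has 7→2.
A3 = A2; e.g. 1 (Min) can still go to 6. Fixed point.
1 never enters the attractor, so Min can avoid the target forever.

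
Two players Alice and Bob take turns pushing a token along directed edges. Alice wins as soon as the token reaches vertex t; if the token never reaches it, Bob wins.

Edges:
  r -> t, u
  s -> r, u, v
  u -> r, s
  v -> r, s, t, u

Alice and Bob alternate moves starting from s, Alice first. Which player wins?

Bob

Track states (vertex, player-to-move).
A0 = {(t,Alice), (t,Bob)}
A1: add {(r,Alice), (v,Alice)}.
A2 = A1; e.g. (r,Bob) stays out. (s,Alice) never enters ⇒ Bob avoids the target.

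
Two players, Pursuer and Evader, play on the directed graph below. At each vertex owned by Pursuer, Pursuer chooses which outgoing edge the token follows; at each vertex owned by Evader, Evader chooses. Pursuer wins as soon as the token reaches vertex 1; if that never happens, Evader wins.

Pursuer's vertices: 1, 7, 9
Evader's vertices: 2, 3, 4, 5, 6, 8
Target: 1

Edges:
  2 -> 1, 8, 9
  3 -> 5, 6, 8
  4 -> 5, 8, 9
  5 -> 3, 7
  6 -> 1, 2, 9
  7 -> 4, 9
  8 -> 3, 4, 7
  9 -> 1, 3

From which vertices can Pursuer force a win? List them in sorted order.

1, 7, 9

A0 = {1}
A1: add {9} — 9 (Pursuer) has 9→1.
A2: add {7} — 7 (Pursuer) has 7→9.
A3 = A2; e.g. 2 (Evader) can still go to 8. Fixed point.
Pursuer's winning region = {1, 7, 9}.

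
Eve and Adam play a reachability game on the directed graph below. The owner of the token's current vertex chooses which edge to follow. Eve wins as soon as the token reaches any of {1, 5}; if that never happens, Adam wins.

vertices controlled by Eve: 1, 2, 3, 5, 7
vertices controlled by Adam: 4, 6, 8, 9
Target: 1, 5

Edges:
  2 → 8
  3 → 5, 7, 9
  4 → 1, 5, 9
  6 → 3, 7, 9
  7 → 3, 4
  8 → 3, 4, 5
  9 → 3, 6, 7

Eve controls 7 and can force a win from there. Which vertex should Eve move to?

A0 = {1, 5}
A1: add {3} — 3 (Eve) has 3→5.
A2: add {7} — 7 (Eve) has 7→3.
A3 = A2; e.g. 2 (Eve) has no edge into A2. Fixed point.
From 7, successor 3 is in the attractor (rank 1); the other successor 4 is not.

3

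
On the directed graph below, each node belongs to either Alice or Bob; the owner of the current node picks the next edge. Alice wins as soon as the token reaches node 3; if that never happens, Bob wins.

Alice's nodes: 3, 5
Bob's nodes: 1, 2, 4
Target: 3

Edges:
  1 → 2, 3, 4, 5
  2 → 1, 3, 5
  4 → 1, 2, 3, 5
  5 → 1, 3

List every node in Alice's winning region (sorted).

A0 = {3}
A1: add {5} — 5 (Alice) has 5→3.
A2 = A1; e.g. 1 (Bob) can still go to 2. Fixed point.
Alice's winning region = {3, 5}.

3, 5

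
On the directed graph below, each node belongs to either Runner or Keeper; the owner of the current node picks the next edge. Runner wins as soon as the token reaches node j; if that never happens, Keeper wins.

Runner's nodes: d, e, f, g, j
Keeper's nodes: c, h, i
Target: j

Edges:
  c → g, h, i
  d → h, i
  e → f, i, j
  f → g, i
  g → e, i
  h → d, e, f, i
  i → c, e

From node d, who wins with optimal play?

Keeper

A0 = {j}
A1: add {e} — e (Runner) has e→j.
A2: add {g} — g (Runner) has g→e.
A3: add {f} — f (Runner) has f→g.
A4 = A3; e.g. c (Keeper) can still go to h. Fixed point.
d never enters the attractor, so Keeper can avoid the target forever.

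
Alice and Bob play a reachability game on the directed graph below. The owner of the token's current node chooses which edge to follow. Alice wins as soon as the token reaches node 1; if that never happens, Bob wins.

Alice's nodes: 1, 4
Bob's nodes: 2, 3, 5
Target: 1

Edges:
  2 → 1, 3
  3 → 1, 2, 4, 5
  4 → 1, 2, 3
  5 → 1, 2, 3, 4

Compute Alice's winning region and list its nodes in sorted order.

A0 = {1}
A1: add {4} — 4 (Alice) has 4→1.
A2 = A1; e.g. 2 (Bob) can still go to 3. Fixed point.
Alice's winning region = {1, 4}.

1, 4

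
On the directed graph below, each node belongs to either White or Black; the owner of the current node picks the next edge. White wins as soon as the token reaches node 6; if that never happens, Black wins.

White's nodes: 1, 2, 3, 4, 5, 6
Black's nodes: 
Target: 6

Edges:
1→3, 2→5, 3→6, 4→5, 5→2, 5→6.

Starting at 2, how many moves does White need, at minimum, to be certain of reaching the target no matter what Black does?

A0 = {6}
A1: add {3, 5} — 3 (White) has 3→6; 5 (White) has 5→6.
A2: add {1, 2, 4} — 1 (White) has 1→3; 2 (White) has 2→5; 4 (White) has 4→5.
A2 = all vertices. Fixed point.
2 enters the attractor at level 2, so White can force the target in 2 moves from there.

2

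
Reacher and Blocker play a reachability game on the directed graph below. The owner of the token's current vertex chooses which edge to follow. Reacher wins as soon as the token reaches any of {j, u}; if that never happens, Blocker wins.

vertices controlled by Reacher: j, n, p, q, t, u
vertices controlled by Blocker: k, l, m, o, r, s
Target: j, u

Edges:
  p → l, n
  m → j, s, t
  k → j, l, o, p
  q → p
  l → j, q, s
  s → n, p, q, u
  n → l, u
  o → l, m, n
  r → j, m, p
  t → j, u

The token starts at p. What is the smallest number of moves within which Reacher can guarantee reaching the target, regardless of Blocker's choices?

A0 = {j, u}
A1: add {n, t} — n (Reacher) has n→u; t (Reacher) has t→j.
A2: add {p} — p (Reacher) has p→n.
p enters the attractor at level 2, so Reacher can force the target in 2 moves from there.

2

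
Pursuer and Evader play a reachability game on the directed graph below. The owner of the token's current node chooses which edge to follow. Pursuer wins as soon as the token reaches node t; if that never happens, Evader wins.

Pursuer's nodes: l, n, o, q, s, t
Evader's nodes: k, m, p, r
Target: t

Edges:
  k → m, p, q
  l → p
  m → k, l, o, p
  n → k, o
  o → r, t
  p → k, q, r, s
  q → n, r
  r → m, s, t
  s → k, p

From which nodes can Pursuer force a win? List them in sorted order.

A0 = {t}
A1: add {o} — o (Pursuer) has o→t.
A2: add {n} — n (Pursuer) has n→o.
A3: add {q} — q (Pursuer) has q→n.
A4 = A3; e.g. k (Evader) can still go to m. Fixed point.
Pursuer's winning region = {n, o, q, t}.

n, o, q, t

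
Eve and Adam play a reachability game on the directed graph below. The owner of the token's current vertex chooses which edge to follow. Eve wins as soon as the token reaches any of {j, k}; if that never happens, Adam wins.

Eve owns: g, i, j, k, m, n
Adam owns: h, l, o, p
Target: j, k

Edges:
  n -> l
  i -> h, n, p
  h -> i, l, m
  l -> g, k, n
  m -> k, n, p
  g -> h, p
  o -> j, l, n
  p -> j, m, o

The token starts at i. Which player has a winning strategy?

A0 = {j, k}
A1: add {m} — m (Eve) has m→k.
A2 = A1; e.g. g (Eve) has no edge into A1. Fixed point.
i never enters the attractor, so Adam can avoid the target forever.

Adam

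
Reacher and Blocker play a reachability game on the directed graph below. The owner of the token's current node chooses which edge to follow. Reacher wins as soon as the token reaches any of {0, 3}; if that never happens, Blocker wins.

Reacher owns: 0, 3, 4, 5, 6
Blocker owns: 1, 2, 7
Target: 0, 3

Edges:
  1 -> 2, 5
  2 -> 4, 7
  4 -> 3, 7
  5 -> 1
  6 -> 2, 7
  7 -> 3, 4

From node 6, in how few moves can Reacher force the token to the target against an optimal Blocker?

3

A0 = {0, 3}
A1: add {4} — 4 (Reacher) has 4→3.
A2: add {7} — 7 (Blocker): all of {3, 4} already in.
A3: add {2, 6} — 2 (Blocker): all of {4, 7} already in; 6 (Reacher) has 6→7.
A4 = A3; e.g. 1 (Blocker) can still go to 5. Fixed point.
6 enters the attractor at level 3, so Reacher can force the target in 3 moves from there.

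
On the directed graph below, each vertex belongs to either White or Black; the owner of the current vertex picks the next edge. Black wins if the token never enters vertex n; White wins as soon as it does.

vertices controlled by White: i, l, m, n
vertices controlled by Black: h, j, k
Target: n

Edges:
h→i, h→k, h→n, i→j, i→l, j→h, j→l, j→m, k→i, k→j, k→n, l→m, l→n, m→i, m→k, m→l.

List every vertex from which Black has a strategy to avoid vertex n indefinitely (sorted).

h, j, k

A0 = {n}
A1: add {l} — l (White) has l→n.
A2: add {i, m} — i (White) has i→l; m (White) has m→l.
A3 = A2; e.g. h (Black) can still go to k. Fixed point.
White's attractor = {i, l, m, n}; Black avoids the target exactly from the complement.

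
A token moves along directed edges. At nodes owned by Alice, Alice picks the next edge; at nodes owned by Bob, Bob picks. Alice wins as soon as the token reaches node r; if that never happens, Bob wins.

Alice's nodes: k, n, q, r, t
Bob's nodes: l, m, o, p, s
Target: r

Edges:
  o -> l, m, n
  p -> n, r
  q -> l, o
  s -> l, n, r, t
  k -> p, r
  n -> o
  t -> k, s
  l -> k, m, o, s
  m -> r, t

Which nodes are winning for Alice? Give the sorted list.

k, m, r, t

A0 = {r}
A1: add {k} — k (Alice) has k→r.
A2: add {t} — t (Alice) has t→k.
A3: add {m} — m (Bob): all of {r, t} already in.
A4 = A3; e.g. l (Bob) can still go to o. Fixed point.
Alice's winning region = {k, m, r, t}.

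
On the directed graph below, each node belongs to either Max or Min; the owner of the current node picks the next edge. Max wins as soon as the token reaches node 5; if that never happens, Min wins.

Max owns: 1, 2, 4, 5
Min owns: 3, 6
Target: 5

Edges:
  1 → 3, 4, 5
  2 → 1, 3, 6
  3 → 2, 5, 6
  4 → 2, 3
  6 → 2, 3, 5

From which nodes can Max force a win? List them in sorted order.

1, 2, 4, 5

A0 = {5}
A1: add {1} — 1 (Max) has 1→5.
A2: add {2} — 2 (Max) has 2→1.
A3: add {4} — 4 (Max) has 4→2.
A4 = A3; e.g. 3 (Min) can still go to 6. Fixed point.
Max's winning region = {1, 2, 4, 5}.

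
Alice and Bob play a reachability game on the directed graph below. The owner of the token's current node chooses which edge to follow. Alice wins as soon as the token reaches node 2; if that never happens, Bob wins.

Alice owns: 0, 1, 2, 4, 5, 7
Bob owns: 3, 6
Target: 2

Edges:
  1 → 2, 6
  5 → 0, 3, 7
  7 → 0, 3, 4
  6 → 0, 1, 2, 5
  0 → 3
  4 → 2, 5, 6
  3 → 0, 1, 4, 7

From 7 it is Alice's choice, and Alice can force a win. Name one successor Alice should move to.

A0 = {2}
A1: add {1, 4} — 1 (Alice) has 1→2; 4 (Alice) has 4→2.
A2: add {7} — 7 (Alice) has 7→4.
A3: add {5} — 5 (Alice) has 5→7.
A4 = A3; e.g. 0 (Alice) has no edge into A3. Fixed point.
From 7, successor 4 is in the attractor (rank 1); the other successors 0, 3 are not.

4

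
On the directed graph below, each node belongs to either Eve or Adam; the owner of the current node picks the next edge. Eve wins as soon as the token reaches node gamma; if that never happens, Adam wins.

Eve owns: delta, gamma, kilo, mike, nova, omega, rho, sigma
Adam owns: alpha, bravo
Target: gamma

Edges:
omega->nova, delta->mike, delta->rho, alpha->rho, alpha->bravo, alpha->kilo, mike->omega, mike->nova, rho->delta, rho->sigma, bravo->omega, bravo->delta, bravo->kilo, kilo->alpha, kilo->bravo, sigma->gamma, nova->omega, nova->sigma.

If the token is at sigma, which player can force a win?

A0 = {gamma}
A1: add {sigma} — sigma (Eve) has sigma→gamma.
sigma ∈ A1, so Eve can force the target.

Eve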